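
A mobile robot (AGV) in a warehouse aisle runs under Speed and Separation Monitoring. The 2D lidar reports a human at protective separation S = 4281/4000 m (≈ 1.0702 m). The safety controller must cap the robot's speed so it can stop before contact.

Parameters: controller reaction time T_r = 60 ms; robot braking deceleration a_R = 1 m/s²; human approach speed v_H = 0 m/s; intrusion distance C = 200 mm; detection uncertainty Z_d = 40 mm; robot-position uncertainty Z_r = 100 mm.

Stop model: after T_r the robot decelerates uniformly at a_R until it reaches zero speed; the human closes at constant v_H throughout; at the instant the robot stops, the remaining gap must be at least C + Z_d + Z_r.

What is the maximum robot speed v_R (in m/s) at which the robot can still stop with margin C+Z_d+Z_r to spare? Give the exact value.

v_R_max = 23/20 m/s = 1.1500 m/s

collect terms ⇒ (1/2)·v_R² + (3/50)·v_R + (-2921/4000) = 0
  disc = (3/50)² − 4·(1/2)·(-2921/4000) = 14641/10000 ; √disc = 121/100
  v_R = (−(3/50) + 121/100) / (2·(1/2)) = 23/20 m/s
check:
T_s = v_R/a_R = (23/20)/1 = 1.1500 s
robot covers v_R·T_r = 1.1500·0.0600 = 0.0690 m before braking
braking distance = 1.1500²/(2·1.0000) = 0.6613 m
human over T_r+T_s: 0.0000·(0.0600+1.1500) = 0.0000 m
margins: 0.2000+0.0400+0.1000 = 0.3400 m
sum ≈ 0.0690+0.6613+0.0000+0.3400 ≈ 1.0702 m = S ✓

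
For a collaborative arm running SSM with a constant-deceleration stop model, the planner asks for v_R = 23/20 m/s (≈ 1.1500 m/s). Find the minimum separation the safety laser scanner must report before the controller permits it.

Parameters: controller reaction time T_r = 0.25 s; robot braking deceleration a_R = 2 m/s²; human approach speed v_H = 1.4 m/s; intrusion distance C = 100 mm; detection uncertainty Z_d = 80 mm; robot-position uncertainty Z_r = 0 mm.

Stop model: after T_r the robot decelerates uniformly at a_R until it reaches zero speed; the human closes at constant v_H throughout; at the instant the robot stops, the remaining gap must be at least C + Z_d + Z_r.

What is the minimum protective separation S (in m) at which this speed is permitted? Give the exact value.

braking lasts T_s = (23/20)/2 = 0.5750 s
robot covers v_R·T_r = 1.1500·0.2500 = 0.2875 m before braking
braking distance = 1.1500²/(2·2.0000) = 0.3306 m
human closes 1.4000·0.8250 = 1.1550 m
C+Z_d+Z_r = 0.1000+0.0800+0.0000 = 0.1800 m
S_min ≈ 0.2875+0.3306+1.1550+0.1800  ⇒  S_min = 125/64 m

S_min = 125/64 m = 1.9531 m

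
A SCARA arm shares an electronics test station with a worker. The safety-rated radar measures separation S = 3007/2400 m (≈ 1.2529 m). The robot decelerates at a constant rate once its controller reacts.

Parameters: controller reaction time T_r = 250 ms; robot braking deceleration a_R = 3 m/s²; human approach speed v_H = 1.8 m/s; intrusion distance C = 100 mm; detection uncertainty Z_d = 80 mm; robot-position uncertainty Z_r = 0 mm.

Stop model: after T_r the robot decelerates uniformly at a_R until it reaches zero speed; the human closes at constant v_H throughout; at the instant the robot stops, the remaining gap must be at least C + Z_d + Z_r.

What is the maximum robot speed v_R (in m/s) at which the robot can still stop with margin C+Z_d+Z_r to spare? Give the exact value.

v_R_max = 13/20 m/s = 0.6500 m/s

quadratic (1/6)·v² + (17/20)·v + (-299/480) = 0
  disc = (17/20)² − 4·(1/6)·(-299/480) = 256/225 ; √disc = 16/15
  v_R = (−(17/20) + 16/15) / (2·(1/6)) = 13/20 m/s
check:
T_s = v_R/a_R = (13/20)/3 = 0.2167 s
robot in T_r: 0.6500·0.2500 = 0.1625 m
robot under decel: 0.6500²/(2·3.0000) = 0.0704 m
human over T_r+T_s: 1.8000·(0.2500+0.2167) = 0.8400 m
margins: 0.1000+0.0800+0.0000 = 0.1800 m
sum ≈ 0.1625+0.0704+0.8400+0.1800 ≈ 1.2529 m = S ✓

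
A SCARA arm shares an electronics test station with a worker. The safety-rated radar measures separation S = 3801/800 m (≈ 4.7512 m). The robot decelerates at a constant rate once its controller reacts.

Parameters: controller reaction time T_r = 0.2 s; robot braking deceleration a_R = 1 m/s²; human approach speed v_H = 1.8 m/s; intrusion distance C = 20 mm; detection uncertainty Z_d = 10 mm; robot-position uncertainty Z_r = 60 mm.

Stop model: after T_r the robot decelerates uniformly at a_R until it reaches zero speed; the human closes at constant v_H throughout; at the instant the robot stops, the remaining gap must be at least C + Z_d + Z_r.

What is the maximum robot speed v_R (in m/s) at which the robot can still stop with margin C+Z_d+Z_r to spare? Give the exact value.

v_R_max = 31/20 m/s = 1.5500 m/s

at the boundary: (1/2)·v² + (2)·v + (-3441/800) = 0
  disc = (2)² − 4·(1/2)·(-3441/800) = 5041/400 ; √disc = 71/20
  v_R = (−(2) + 71/20) / (2·(1/2)) = 31/20 m/s
check:
stop time T_s = (31/20)/1 = 1.5500 s
robot covers v_R·T_r = 1.5500·0.2000 = 0.3100 m before braking
braking distance = 1.5500²/(2·1.0000) = 1.2012 m
human closes 1.8000·1.7500 = 3.1500 m
C+Z_d+Z_r = 0.0200+0.0100+0.0600 = 0.0900 m
sum ≈ 0.3100+1.2012+3.1500+0.0900 ≈ 4.7512 m = S ✓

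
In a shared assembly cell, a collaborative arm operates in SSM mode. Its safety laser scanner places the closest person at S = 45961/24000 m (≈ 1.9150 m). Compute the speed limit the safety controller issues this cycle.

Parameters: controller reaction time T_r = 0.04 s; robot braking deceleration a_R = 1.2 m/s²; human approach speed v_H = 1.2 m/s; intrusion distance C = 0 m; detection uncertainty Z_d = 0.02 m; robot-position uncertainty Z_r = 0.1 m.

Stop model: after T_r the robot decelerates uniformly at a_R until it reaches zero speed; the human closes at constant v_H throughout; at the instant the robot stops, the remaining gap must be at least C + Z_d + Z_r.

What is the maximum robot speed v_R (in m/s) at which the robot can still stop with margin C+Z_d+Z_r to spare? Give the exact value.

at the boundary: (5/12)·v² + (26/25)·v + (-41929/24000) = 0
  disc = (26/25)² − 4·(5/12)·(-41929/24000) = 1437601/360000 ; √disc = 1199/600
  v_R = (−(26/25) + 1199/600) / (2·(5/12)) = 23/20 m/s
check:
T_s = v_R/a_R = (23/20)/(6/5) = 0.9583 s
robot covers v_R·T_r = 1.1500·0.0400 = 0.0460 m before braking
robot under decel: 1.1500²/(2·1.2000) = 0.5510 m
person approaches 1.2000·(0.0400+0.9583) = 1.1980 m
margins: 0.0000+0.0200+0.1000 = 0.1200 m
sum ≈ 0.0460+0.5510+1.1980+0.1200 ≈ 1.9150 m = S ✓

v_R_max = 23/20 m/s = 1.1500 m/s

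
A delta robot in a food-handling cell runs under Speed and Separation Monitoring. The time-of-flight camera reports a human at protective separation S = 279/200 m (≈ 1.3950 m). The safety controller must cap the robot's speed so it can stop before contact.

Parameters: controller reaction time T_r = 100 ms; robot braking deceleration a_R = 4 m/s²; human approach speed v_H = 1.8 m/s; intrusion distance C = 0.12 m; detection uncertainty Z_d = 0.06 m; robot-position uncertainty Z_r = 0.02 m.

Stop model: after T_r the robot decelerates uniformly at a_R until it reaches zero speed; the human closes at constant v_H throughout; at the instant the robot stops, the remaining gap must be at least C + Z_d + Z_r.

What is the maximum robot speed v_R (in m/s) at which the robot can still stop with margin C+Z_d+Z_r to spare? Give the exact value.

quadratic (1/8)·v² + (11/20)·v + (-203/200) = 0
  disc = (11/20)² − 4·(1/8)·(-203/200) = 81/100 ; √disc = 9/10
  v_R = (−(11/20) + 9/10) / (2·(1/8)) = 7/5 m/s
check:
T_s = v_R/a_R = (7/5)/4 = 0.3500 s
robot in T_r: 1.4000·0.1000 = 0.1400 m
braking distance = 1.4000²/(2·4.0000) = 0.2450 m
person approaches 1.8000·(0.1000+0.3500) = 0.8100 m
residual clearance needed = 0.1200+0.0600+0.0200 = 0.2000 m
sum ≈ 0.1400+0.2450+0.8100+0.2000 ≈ 1.3950 m = S ✓

v_R_max = 7/5 m/s = 1.4000 m/s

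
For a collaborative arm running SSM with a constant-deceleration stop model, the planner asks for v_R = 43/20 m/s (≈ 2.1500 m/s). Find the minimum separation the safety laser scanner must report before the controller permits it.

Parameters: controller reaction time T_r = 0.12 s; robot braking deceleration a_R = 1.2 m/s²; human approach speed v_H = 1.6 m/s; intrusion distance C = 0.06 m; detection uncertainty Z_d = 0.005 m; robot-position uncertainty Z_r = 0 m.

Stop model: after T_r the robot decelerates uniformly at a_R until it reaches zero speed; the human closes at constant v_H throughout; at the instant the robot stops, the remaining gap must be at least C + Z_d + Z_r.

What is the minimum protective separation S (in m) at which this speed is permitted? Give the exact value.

stop time T_s = (43/20)/(6/5) = 1.7917 s
robot covers v_R·T_r = 2.1500·0.1200 = 0.2580 m before braking
robot under decel: 2.1500²/(2·1.2000) = 1.9260 m
human closes 1.6000·1.9117 = 3.0587 m
margins: 0.0600+0.0050+0.0000 = 0.0650 m
S_min ≈ 0.2580+1.9260+3.0587+0.0650  ⇒  S_min = 25477/4800 m

S_min = 25477/4800 m = 5.3077 m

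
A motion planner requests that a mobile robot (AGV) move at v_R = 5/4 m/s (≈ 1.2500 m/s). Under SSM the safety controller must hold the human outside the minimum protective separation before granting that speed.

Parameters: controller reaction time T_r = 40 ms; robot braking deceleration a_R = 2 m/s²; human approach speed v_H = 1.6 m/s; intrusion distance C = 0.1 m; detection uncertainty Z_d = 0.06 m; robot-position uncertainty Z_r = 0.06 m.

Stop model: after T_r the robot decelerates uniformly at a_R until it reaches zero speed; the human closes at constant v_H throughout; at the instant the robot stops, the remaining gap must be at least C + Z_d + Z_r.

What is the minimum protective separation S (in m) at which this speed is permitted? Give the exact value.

T_s = v_R/a_R = (5/4)/2 = 0.6250 s
robot covers v_R·T_r = 1.2500·0.0400 = 0.0500 m before braking
robot under decel: 1.2500²/(2·2.0000) = 0.3906 m
human over T_r+T_s: 1.6000·(0.0400+0.6250) = 1.0640 m
C+Z_d+Z_r = 0.1000+0.0600+0.0600 = 0.2200 m
S_min ≈ 0.0500+0.3906+1.0640+0.2200  ⇒  S_min = 13797/8000 m

S_min = 13797/8000 m = 1.7246 m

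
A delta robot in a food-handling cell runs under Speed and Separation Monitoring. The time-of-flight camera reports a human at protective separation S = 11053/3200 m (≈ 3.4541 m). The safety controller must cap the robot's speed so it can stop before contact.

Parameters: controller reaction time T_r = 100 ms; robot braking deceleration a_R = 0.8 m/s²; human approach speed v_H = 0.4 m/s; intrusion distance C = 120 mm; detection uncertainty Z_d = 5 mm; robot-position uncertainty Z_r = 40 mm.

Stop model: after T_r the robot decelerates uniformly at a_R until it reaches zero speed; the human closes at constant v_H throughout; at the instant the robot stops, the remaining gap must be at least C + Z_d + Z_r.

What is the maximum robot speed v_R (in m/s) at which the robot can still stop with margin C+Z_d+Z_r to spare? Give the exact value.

v_R_max = 37/20 m/s = 1.8500 m/s

quadratic (5/8)·v² + (3/5)·v + (-10397/3200) = 0
  disc = (3/5)² − 4·(5/8)·(-10397/3200) = 54289/6400 ; √disc = 233/80
  v_R = (−(3/5) + 233/80) / (2·(5/8)) = 37/20 m/s
check:
braking lasts T_s = (37/20)/(4/5) = 2.3125 s
reaction-phase robot travel = 1.8500·0.1000 = 0.1850 m
robot covers 1.8500·2.3125 − ½·0.8000·2.3125² = 2.1391 m while stopping
human over T_r+T_s: 0.4000·(0.1000+2.3125) = 0.9650 m
residual clearance needed = 0.1200+0.0050+0.0400 = 0.1650 m
sum ≈ 0.1850+2.1391+0.9650+0.1650 ≈ 3.4541 m = S ✓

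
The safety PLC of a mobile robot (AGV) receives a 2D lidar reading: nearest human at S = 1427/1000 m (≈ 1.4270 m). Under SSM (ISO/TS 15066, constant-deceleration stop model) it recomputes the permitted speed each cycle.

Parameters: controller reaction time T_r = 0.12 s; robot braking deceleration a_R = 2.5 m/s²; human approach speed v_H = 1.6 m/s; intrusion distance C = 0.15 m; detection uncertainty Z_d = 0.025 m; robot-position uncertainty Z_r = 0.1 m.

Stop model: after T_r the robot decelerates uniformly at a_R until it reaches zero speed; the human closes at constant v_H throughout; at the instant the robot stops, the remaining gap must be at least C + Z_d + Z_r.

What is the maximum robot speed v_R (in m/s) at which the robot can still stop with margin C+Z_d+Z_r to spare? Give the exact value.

collect terms ⇒ (1/5)·v_R² + (19/25)·v_R + (-24/25) = 0
  disc = (19/25)² − 4·(1/5)·(-24/25) = 841/625 ; √disc = 29/25
  v_R = (−(19/25) + 29/25) / (2·(1/5)) = 1 m/s
check:
T_s = v_R/a_R = 1/(5/2) = 0.4000 s
robot covers v_R·T_r = 1.0000·0.1200 = 0.1200 m before braking
robot under decel: 1.0000²/(2·2.5000) = 0.2000 m
human over T_r+T_s: 1.6000·(0.1200+0.4000) = 0.8320 m
residual clearance needed = 0.1500+0.0250+0.1000 = 0.2750 m
sum ≈ 0.1200+0.2000+0.8320+0.2750 ≈ 1.4270 m = S ✓

v_R_max = 1 m/s = 1.0000 m/s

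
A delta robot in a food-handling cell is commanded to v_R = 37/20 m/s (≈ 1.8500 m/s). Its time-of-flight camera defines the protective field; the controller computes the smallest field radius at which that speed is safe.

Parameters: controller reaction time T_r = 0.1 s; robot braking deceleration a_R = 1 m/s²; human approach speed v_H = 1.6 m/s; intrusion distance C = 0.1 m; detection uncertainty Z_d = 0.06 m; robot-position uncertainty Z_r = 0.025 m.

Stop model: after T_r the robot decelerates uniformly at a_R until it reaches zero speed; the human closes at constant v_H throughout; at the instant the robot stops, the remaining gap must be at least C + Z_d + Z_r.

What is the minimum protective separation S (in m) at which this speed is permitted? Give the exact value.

S_min = 4161/800 m = 5.2012 m

T_s = v_R/a_R = (37/20)/1 = 1.8500 s
robot in T_r: 1.8500·0.1000 = 0.1850 m
braking distance = 1.8500²/(2·1.0000) = 1.7112 m
human over T_r+T_s: 1.6000·(0.1000+1.8500) = 3.1200 m
residual clearance needed = 0.1000+0.0600+0.0250 = 0.1850 m
S_min ≈ 0.1850+1.7112+3.1200+0.1850  ⇒  S_min = 4161/800 m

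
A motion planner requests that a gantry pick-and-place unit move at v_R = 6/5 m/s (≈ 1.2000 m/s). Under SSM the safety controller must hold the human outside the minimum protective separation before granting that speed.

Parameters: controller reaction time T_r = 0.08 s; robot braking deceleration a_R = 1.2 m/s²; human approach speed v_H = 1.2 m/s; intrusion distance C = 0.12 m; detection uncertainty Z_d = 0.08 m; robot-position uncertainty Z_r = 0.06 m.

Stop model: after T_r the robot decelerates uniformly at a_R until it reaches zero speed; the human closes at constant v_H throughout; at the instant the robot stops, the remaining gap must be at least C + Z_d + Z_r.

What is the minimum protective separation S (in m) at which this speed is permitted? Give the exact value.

S_min = 563/250 m = 2.2520 m

T_s = v_R/a_R = (6/5)/(6/5) = 1.0000 s
robot in T_r: 1.2000·0.0800 = 0.0960 m
robot covers 1.2000·1.0000 − ½·1.2000·1.0000² = 0.6000 m while stopping
person approaches 1.2000·(0.0800+1.0000) = 1.2960 m
residual clearance needed = 0.1200+0.0800+0.0600 = 0.2600 m
S_min ≈ 0.0960+0.6000+1.2960+0.2600  ⇒  S_min = 563/250 m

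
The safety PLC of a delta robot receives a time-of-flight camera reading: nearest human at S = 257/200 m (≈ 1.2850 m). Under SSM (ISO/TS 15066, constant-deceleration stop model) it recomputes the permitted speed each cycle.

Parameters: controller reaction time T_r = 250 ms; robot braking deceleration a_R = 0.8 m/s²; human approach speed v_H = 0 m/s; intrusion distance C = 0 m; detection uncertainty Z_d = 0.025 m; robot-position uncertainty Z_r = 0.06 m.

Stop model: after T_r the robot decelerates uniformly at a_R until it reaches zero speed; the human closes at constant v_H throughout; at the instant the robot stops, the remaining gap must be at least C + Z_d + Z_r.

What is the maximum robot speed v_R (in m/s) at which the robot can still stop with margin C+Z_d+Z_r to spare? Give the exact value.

v_R_max = 6/5 m/s = 1.2000 m/s

at the boundary: (5/8)·v² + (1/4)·v + (-6/5) = 0
  disc = (1/4)² − 4·(5/8)·(-6/5) = 49/16 ; √disc = 7/4
  v_R = (−(1/4) + 7/4) / (2·(5/8)) = 6/5 m/s
check:
braking lasts T_s = (6/5)/(4/5) = 1.5000 s
robot in T_r: 1.2000·0.2500 = 0.3000 m
robot under decel: 1.2000²/(2·0.8000) = 0.9000 m
person approaches 0.0000·(0.2500+1.5000) = 0.0000 m
C+Z_d+Z_r = 0.0000+0.0250+0.0600 = 0.0850 m
sum ≈ 0.3000+0.9000+0.0000+0.0850 ≈ 1.2850 m = S ✓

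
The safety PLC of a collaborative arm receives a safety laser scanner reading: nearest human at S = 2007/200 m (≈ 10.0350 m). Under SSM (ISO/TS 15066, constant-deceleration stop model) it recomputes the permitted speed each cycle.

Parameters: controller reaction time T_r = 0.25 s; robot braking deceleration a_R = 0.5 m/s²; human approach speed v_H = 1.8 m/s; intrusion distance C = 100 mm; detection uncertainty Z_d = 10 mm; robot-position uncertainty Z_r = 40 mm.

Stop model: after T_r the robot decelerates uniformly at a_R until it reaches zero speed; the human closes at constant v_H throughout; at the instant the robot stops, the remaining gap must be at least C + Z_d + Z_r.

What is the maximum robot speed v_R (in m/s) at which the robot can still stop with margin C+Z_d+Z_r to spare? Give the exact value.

collect terms ⇒ (1)·v_R² + (77/20)·v_R + (-1887/200) = 0
  disc = (77/20)² − 4·(1)·(-1887/200) = 841/16 ; √disc = 29/4
  v_R = (−(77/20) + 29/4) / (2·(1)) = 17/10 m/s
check:
braking lasts T_s = (17/10)/(1/2) = 3.4000 s
robot in T_r: 1.7000·0.2500 = 0.4250 m
braking distance = 1.7000²/(2·0.5000) = 2.8900 m
human over T_r+T_s: 1.8000·(0.2500+3.4000) = 6.5700 m
margins: 0.1000+0.0100+0.0400 = 0.1500 m
sum ≈ 0.4250+2.8900+6.5700+0.1500 ≈ 10.0350 m = S ✓

v_R_max = 17/10 m/s = 1.7000 m/s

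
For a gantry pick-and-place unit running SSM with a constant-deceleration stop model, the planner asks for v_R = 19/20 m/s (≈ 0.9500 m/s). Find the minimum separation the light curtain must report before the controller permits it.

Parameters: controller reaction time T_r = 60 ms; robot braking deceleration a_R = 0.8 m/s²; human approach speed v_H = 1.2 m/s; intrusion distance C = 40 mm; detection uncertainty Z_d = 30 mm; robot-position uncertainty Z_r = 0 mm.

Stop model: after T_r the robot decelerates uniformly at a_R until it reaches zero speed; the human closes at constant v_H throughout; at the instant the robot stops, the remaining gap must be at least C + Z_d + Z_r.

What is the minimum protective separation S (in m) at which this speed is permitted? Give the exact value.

T_s = v_R/a_R = (19/20)/(4/5) = 1.1875 s
robot in T_r: 0.9500·0.0600 = 0.0570 m
braking distance = 0.9500²/(2·0.8000) = 0.5641 m
human closes 1.2000·1.2475 = 1.4970 m
C+Z_d+Z_r = 0.0400+0.0300+0.0000 = 0.0700 m
S_min ≈ 0.0570+0.5641+1.4970+0.0700  ⇒  S_min = 35009/16000 m

S_min = 35009/16000 m = 2.1881 m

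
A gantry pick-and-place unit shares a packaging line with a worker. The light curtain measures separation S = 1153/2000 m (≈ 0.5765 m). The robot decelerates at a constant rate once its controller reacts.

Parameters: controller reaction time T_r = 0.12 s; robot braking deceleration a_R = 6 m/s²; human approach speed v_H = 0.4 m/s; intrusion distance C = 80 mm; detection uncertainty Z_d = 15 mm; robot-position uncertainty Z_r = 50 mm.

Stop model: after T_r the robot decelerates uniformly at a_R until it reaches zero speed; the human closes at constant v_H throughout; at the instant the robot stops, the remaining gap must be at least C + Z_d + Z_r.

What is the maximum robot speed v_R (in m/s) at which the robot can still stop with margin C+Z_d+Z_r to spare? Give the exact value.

collect terms ⇒ (1/12)·v_R² + (14/75)·v_R + (-767/2000) = 0
  disc = (14/75)² − 4·(1/12)·(-767/2000) = 14641/90000 ; √disc = 121/300
  v_R = (−(14/75) + 121/300) / (2·(1/12)) = 13/10 m/s
check:
braking lasts T_s = (13/10)/6 = 0.2167 s
robot in T_r: 1.3000·0.1200 = 0.1560 m
robot under decel: 1.3000²/(2·6.0000) = 0.1408 m
person approaches 0.4000·(0.1200+0.2167) = 0.1347 m
residual clearance needed = 0.0800+0.0150+0.0500 = 0.1450 m
sum ≈ 0.1560+0.1408+0.1347+0.1450 ≈ 0.5765 m = S ✓

v_R_max = 13/10 m/s = 1.3000 m/s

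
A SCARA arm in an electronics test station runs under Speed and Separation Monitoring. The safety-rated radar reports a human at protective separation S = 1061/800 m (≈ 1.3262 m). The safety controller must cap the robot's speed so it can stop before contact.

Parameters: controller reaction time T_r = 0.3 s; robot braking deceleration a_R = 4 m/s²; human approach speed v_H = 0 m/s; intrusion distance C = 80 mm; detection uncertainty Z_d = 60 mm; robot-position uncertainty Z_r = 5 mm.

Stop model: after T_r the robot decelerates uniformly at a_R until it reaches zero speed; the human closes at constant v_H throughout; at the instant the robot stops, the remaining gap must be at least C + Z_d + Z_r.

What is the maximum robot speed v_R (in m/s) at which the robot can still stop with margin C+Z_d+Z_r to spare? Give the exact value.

at the boundary: (1/8)·v² + (3/10)·v + (-189/160) = 0
  disc = (3/10)² − 4·(1/8)·(-189/160) = 1089/1600 ; √disc = 33/40
  v_R = (−(3/10) + 33/40) / (2·(1/8)) = 21/10 m/s
check:
stop time T_s = (21/10)/4 = 0.5250 s
robot in T_r: 2.1000·0.3000 = 0.6300 m
braking distance = 2.1000²/(2·4.0000) = 0.5513 m
human over T_r+T_s: 0.0000·(0.3000+0.5250) = 0.0000 m
C+Z_d+Z_r = 0.0800+0.0600+0.0050 = 0.1450 m
sum ≈ 0.6300+0.5513+0.0000+0.1450 ≈ 1.3262 m = S ✓

v_R_max = 21/10 m/s = 2.1000 m/s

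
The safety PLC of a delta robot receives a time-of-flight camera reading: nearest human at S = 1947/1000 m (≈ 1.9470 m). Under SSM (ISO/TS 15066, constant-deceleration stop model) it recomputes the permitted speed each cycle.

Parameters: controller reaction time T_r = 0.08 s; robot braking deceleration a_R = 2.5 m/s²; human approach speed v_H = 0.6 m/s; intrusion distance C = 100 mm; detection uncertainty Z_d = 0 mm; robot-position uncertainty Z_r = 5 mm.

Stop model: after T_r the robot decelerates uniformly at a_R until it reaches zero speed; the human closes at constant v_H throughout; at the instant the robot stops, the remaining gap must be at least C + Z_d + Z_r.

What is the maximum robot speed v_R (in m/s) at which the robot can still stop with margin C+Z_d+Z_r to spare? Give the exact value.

v_R_max = 23/10 m/s = 2.3000 m/s

at the boundary: (1/5)·v² + (8/25)·v + (-897/500) = 0
  disc = (8/25)² − 4·(1/5)·(-897/500) = 961/625 ; √disc = 31/25
  v_R = (−(8/25) + 31/25) / (2·(1/5)) = 23/10 m/s
check:
stop time T_s = (23/10)/(5/2) = 0.9200 s
robot covers v_R·T_r = 2.3000·0.0800 = 0.1840 m before braking
robot under decel: 2.3000²/(2·2.5000) = 1.0580 m
human over T_r+T_s: 0.6000·(0.0800+0.9200) = 0.6000 m
residual clearance needed = 0.1000+0.0000+0.0050 = 0.1050 m
sum ≈ 0.1840+1.0580+0.6000+0.1050 ≈ 1.9470 m = S ✓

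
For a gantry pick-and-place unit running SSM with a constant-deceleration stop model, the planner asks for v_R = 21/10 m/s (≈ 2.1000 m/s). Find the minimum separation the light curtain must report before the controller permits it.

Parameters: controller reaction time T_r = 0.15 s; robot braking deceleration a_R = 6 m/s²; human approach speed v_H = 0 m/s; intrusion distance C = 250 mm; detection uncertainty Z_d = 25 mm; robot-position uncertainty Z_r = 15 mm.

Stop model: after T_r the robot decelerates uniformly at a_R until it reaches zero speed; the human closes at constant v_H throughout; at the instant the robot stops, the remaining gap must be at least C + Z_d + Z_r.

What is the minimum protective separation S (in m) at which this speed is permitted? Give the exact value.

S_min = 389/400 m = 0.9725 m

T_s = v_R/a_R = (21/10)/6 = 0.3500 s
reaction-phase robot travel = 2.1000·0.1500 = 0.3150 m
braking distance = 2.1000²/(2·6.0000) = 0.3675 m
human closes 0.0000·0.5000 = 0.0000 m
margins: 0.2500+0.0250+0.0150 = 0.2900 m
S_min ≈ 0.3150+0.3675+0.0000+0.2900  ⇒  S_min = 389/400 m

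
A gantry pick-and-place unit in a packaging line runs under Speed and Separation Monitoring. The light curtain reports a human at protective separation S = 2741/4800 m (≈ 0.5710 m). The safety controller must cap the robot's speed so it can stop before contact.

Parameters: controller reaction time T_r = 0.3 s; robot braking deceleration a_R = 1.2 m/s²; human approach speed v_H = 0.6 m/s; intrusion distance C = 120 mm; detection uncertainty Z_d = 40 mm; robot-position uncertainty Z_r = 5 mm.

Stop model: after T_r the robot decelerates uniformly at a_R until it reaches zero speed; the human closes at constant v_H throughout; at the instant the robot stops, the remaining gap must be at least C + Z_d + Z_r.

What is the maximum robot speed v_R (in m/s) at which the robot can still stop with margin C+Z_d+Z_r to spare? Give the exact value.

collect terms ⇒ (5/12)·v_R² + (4/5)·v_R + (-217/960) = 0
  disc = (4/5)² − 4·(5/12)·(-217/960) = 14641/14400 ; √disc = 121/120
  v_R = (−(4/5) + 121/120) / (2·(5/12)) = 1/4 m/s
check:
stop time T_s = (1/4)/(6/5) = 0.2083 s
reaction-phase robot travel = 0.2500·0.3000 = 0.0750 m
robot covers 0.2500·0.2083 − ½·1.2000·0.2083² = 0.0260 m while stopping
human over T_r+T_s: 0.6000·(0.3000+0.2083) = 0.3050 m
residual clearance needed = 0.1200+0.0400+0.0050 = 0.1650 m
sum ≈ 0.0750+0.0260+0.3050+0.1650 ≈ 0.5710 m = S ✓

v_R_max = 1/4 m/s = 0.2500 m/s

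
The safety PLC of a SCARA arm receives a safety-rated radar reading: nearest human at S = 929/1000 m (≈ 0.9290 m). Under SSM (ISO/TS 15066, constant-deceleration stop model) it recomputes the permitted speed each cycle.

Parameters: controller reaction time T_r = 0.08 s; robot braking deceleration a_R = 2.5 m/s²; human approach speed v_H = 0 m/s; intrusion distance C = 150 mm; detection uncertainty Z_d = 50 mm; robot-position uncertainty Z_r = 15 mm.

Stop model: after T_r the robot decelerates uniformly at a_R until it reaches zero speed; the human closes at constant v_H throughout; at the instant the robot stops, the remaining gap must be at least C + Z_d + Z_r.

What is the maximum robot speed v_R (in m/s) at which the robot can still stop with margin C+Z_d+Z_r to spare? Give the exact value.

quadratic (1/5)·v² + (2/25)·v + (-357/500) = 0
  disc = (2/25)² − 4·(1/5)·(-357/500) = 361/625 ; √disc = 19/25
  v_R = (−(2/25) + 19/25) / (2·(1/5)) = 17/10 m/s
check:
T_s = v_R/a_R = (17/10)/(5/2) = 0.6800 s
reaction-phase robot travel = 1.7000·0.0800 = 0.1360 m
braking distance = 1.7000²/(2·2.5000) = 0.5780 m
human over T_r+T_s: 0.0000·(0.0800+0.6800) = 0.0000 m
residual clearance needed = 0.1500+0.0500+0.0150 = 0.2150 m
sum ≈ 0.1360+0.5780+0.0000+0.2150 ≈ 0.9290 m = S ✓

v_R_max = 17/10 m/s = 1.7000 m/s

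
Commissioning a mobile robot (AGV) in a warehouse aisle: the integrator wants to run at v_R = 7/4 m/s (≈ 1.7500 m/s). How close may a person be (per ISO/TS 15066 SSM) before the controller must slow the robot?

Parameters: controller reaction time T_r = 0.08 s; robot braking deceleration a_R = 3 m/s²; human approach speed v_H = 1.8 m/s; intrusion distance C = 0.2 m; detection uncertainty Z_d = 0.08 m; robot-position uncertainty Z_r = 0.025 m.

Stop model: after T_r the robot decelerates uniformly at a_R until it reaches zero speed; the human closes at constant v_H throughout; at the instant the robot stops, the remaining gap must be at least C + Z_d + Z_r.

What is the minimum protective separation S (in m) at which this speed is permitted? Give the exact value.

T_s = v_R/a_R = (7/4)/3 = 0.5833 s
robot in T_r: 1.7500·0.0800 = 0.1400 m
braking distance = 1.7500²/(2·3.0000) = 0.5104 m
human over T_r+T_s: 1.8000·(0.0800+0.5833) = 1.1940 m
residual clearance needed = 0.2000+0.0800+0.0250 = 0.3050 m
S_min ≈ 0.1400+0.5104+1.1940+0.3050  ⇒  S_min = 25793/12000 m

S_min = 25793/12000 m = 2.1494 m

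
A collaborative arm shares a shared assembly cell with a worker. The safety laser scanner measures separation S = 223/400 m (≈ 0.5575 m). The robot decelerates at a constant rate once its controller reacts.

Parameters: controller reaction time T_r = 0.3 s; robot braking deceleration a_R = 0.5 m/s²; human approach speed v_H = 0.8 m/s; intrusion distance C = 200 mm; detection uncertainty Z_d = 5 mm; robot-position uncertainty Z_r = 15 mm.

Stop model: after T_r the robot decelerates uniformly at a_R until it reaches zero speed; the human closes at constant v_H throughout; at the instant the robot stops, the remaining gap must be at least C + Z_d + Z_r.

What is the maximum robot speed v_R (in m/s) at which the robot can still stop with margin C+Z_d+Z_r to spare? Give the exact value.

v_R_max = 1/20 m/s = 0.0500 m/s

at the boundary: (1)·v² + (19/10)·v + (-39/400) = 0
  disc = (19/10)² − 4·(1)·(-39/400) = 4 ; √disc = 2
  v_R = (−(19/10) + 2) / (2·(1)) = 1/20 m/s
check:
stop time T_s = (1/20)/(1/2) = 0.1000 s
reaction-phase robot travel = 0.0500·0.3000 = 0.0150 m
robot covers 0.0500·0.1000 − ½·0.5000·0.1000² = 0.0025 m while stopping
person approaches 0.8000·(0.3000+0.1000) = 0.3200 m
residual clearance needed = 0.2000+0.0050+0.0150 = 0.2200 m
sum ≈ 0.0150+0.0025+0.3200+0.2200 ≈ 0.5575 m = S ✓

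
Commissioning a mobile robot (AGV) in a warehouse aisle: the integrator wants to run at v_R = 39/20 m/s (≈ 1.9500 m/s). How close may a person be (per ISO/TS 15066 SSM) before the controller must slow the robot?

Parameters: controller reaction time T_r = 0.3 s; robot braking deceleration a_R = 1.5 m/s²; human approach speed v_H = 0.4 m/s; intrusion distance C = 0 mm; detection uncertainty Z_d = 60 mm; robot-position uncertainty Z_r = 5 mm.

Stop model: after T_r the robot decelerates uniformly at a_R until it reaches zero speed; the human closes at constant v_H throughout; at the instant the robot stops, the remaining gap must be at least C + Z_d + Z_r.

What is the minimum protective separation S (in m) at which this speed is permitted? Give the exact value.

S_min = 1023/400 m = 2.5575 m

stop time T_s = (39/20)/(3/2) = 1.3000 s
reaction-phase robot travel = 1.9500·0.3000 = 0.5850 m
robot under decel: 1.9500²/(2·1.5000) = 1.2675 m
human over T_r+T_s: 0.4000·(0.3000+1.3000) = 0.6400 m
margins: 0.0000+0.0600+0.0050 = 0.0650 m
S_min ≈ 0.5850+1.2675+0.6400+0.0650  ⇒  S_min = 1023/400 m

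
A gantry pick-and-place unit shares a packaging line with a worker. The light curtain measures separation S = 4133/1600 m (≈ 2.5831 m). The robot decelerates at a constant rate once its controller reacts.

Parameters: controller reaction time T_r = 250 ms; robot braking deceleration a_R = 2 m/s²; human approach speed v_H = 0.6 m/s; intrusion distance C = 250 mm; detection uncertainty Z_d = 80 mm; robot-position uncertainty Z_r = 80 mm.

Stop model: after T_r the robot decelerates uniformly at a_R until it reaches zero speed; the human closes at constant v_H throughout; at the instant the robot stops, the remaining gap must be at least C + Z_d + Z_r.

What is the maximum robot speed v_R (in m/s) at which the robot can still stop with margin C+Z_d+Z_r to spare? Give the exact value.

quadratic (1/4)·v² + (11/20)·v + (-3237/1600) = 0
  disc = (11/20)² − 4·(1/4)·(-3237/1600) = 3721/1600 ; √disc = 61/40
  v_R = (−(11/20) + 61/40) / (2·(1/4)) = 39/20 m/s
check:
braking lasts T_s = (39/20)/2 = 0.9750 s
reaction-phase robot travel = 1.9500·0.2500 = 0.4875 m
robot covers 1.9500·0.9750 − ½·2.0000·0.9750² = 0.9506 m while stopping
human over T_r+T_s: 0.6000·(0.2500+0.9750) = 0.7350 m
C+Z_d+Z_r = 0.2500+0.0800+0.0800 = 0.4100 m
sum ≈ 0.4875+0.9506+0.7350+0.4100 ≈ 2.5831 m = S ✓

v_R_max = 39/20 m/s = 1.9500 m/s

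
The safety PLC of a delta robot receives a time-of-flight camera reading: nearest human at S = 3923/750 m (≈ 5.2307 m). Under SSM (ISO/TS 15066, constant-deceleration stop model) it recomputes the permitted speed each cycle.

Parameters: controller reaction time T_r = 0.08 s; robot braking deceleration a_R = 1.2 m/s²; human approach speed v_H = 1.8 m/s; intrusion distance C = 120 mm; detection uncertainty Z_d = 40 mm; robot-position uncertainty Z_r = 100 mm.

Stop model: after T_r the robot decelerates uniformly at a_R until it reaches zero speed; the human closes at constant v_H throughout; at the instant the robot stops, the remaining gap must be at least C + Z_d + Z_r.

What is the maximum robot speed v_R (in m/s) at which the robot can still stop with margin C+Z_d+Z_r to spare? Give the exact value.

quadratic (5/12)·v² + (79/50)·v + (-362/75) = 0
  disc = (79/50)² − 4·(5/12)·(-362/75) = 237169/22500 ; √disc = 487/150
  v_R = (−(79/50) + 487/150) / (2·(5/12)) = 2 m/s
check:
stop time T_s = 2/(6/5) = 1.6667 s
reaction-phase robot travel = 2.0000·0.0800 = 0.1600 m
robot under decel: 2.0000²/(2·1.2000) = 1.6667 m
person approaches 1.8000·(0.0800+1.6667) = 3.1440 m
residual clearance needed = 0.1200+0.0400+0.1000 = 0.2600 m
sum ≈ 0.1600+1.6667+3.1440+0.2600 ≈ 5.2307 m = S ✓

v_R_max = 2 m/s = 2.0000 m/s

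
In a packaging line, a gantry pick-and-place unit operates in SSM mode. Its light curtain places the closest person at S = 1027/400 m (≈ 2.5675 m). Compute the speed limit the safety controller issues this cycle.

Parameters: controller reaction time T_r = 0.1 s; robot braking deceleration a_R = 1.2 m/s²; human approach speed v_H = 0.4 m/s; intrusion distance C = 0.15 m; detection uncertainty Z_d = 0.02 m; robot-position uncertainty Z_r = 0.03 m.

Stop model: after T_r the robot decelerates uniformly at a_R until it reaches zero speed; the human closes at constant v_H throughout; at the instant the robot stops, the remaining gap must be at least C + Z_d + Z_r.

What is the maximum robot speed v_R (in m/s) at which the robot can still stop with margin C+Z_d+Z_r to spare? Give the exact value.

v_R_max = 19/10 m/s = 1.9000 m/s

quadratic (5/12)·v² + (13/30)·v + (-931/400) = 0
  disc = (13/30)² − 4·(5/12)·(-931/400) = 14641/3600 ; √disc = 121/60
  v_R = (−(13/30) + 121/60) / (2·(5/12)) = 19/10 m/s
check:
stop time T_s = (19/10)/(6/5) = 1.5833 s
reaction-phase robot travel = 1.9000·0.1000 = 0.1900 m
braking distance = 1.9000²/(2·1.2000) = 1.5042 m
human closes 0.4000·1.6833 = 0.6733 m
margins: 0.1500+0.0200+0.0300 = 0.2000 m
sum ≈ 0.1900+1.5042+0.6733+0.2000 ≈ 2.5675 m = S ✓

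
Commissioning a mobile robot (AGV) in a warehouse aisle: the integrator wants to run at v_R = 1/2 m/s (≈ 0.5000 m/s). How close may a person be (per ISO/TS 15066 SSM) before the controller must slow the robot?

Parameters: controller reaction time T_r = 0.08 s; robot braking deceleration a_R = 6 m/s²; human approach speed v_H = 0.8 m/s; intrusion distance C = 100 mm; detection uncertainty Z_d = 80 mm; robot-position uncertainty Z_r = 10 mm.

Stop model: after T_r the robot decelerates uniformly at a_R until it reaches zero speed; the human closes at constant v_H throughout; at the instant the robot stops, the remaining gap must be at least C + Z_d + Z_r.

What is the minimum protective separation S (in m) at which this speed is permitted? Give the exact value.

braking lasts T_s = (1/2)/6 = 0.0833 s
reaction-phase robot travel = 0.5000·0.0800 = 0.0400 m
robot under decel: 0.5000²/(2·6.0000) = 0.0208 m
human closes 0.8000·0.1633 = 0.1307 m
C+Z_d+Z_r = 0.1000+0.0800+0.0100 = 0.1900 m
S_min ≈ 0.0400+0.0208+0.1307+0.1900  ⇒  S_min = 763/2000 m

S_min = 763/2000 m = 0.3815 m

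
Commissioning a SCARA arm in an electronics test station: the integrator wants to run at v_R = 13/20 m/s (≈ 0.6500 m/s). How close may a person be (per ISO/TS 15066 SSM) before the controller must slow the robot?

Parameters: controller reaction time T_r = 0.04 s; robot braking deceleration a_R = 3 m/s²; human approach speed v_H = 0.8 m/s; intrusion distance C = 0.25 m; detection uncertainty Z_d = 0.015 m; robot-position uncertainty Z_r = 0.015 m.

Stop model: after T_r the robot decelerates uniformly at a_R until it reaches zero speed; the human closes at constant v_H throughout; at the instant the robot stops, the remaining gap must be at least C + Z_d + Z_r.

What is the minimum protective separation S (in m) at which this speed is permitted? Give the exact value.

braking lasts T_s = (13/20)/3 = 0.2167 s
robot covers v_R·T_r = 0.6500·0.0400 = 0.0260 m before braking
braking distance = 0.6500²/(2·3.0000) = 0.0704 m
person approaches 0.8000·(0.0400+0.2167) = 0.2053 m
margins: 0.2500+0.0150+0.0150 = 0.2800 m
S_min ≈ 0.0260+0.0704+0.2053+0.2800  ⇒  S_min = 2327/4000 m

S_min = 2327/4000 m = 0.5817 m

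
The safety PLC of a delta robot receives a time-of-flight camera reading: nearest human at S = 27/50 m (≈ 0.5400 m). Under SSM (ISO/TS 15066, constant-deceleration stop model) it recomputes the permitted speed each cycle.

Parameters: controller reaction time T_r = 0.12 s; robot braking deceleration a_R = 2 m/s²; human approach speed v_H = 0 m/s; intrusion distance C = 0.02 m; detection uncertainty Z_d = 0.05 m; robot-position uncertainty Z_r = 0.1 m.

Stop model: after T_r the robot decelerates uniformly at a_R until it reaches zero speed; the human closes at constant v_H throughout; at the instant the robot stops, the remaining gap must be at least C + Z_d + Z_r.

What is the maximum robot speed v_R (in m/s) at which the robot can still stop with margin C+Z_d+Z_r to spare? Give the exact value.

collect terms ⇒ (1/4)·v_R² + (3/25)·v_R + (-37/100) = 0
  disc = (3/25)² − 4·(1/4)·(-37/100) = 961/2500 ; √disc = 31/50
  v_R = (−(3/25) + 31/50) / (2·(1/4)) = 1 m/s
check:
T_s = v_R/a_R = 1/2 = 0.5000 s
robot covers v_R·T_r = 1.0000·0.1200 = 0.1200 m before braking
robot under decel: 1.0000²/(2·2.0000) = 0.2500 m
human closes 0.0000·0.6200 = 0.0000 m
residual clearance needed = 0.0200+0.0500+0.1000 = 0.1700 m
sum ≈ 0.1200+0.2500+0.0000+0.1700 ≈ 0.5400 m = S ✓

v_R_max = 1 m/s = 1.0000 m/s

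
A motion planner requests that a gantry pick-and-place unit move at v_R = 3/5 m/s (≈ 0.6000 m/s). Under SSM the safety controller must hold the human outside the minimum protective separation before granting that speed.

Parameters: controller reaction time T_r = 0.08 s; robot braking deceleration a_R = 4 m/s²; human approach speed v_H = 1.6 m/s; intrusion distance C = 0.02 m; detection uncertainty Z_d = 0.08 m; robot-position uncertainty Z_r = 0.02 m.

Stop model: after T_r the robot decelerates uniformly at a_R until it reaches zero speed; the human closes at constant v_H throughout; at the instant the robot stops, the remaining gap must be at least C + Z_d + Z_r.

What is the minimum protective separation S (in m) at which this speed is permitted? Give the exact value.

S_min = 581/1000 m = 0.5810 m

T_s = v_R/a_R = (3/5)/4 = 0.1500 s
reaction-phase robot travel = 0.6000·0.0800 = 0.0480 m
braking distance = 0.6000²/(2·4.0000) = 0.0450 m
human closes 1.6000·0.2300 = 0.3680 m
C+Z_d+Z_r = 0.0200+0.0800+0.0200 = 0.1200 m
S_min ≈ 0.0480+0.0450+0.3680+0.1200  ⇒  S_min = 581/1000 m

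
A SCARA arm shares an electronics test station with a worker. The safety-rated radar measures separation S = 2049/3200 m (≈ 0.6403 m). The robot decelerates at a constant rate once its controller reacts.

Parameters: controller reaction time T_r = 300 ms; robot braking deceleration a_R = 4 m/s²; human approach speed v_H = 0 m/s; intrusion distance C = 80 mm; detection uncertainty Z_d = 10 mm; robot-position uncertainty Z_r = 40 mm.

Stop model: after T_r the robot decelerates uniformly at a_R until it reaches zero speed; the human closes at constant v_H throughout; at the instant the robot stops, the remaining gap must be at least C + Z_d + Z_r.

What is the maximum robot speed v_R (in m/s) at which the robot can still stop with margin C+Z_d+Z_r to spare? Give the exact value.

quadratic (1/8)·v² + (3/10)·v + (-1633/3200) = 0
  disc = (3/10)² − 4·(1/8)·(-1633/3200) = 2209/6400 ; √disc = 47/80
  v_R = (−(3/10) + 47/80) / (2·(1/8)) = 23/20 m/s
check:
T_s = v_R/a_R = (23/20)/4 = 0.2875 s
reaction-phase robot travel = 1.1500·0.3000 = 0.3450 m
robot under decel: 1.1500²/(2·4.0000) = 0.1653 m
person approaches 0.0000·(0.3000+0.2875) = 0.0000 m
margins: 0.0800+0.0100+0.0400 = 0.1300 m
sum ≈ 0.3450+0.1653+0.0000+0.1300 ≈ 0.6403 m = S ✓

v_R_max = 23/20 m/s = 1.1500 m/s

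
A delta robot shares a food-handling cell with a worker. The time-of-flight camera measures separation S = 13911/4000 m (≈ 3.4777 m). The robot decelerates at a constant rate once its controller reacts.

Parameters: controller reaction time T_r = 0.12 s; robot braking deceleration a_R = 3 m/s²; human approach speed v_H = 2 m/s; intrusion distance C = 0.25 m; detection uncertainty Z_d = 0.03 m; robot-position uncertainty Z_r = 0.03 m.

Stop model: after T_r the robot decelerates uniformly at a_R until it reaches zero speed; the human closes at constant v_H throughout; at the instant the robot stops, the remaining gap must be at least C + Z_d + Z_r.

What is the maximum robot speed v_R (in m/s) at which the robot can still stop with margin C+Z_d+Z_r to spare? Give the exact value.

v_R_max = 49/20 m/s = 2.4500 m/s

collect terms ⇒ (1/6)·v_R² + (59/75)·v_R + (-11711/4000) = 0
  disc = (59/75)² − 4·(1/6)·(-11711/4000) = 231361/90000 ; √disc = 481/300
  v_R = (−(59/75) + 481/300) / (2·(1/6)) = 49/20 m/s
check:
stop time T_s = (49/20)/3 = 0.8167 s
reaction-phase robot travel = 2.4500·0.1200 = 0.2940 m
braking distance = 2.4500²/(2·3.0000) = 1.0004 m
person approaches 2.0000·(0.1200+0.8167) = 1.8733 m
C+Z_d+Z_r = 0.2500+0.0300+0.0300 = 0.3100 m
sum ≈ 0.2940+1.0004+1.8733+0.3100 ≈ 3.4777 m = S ✓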